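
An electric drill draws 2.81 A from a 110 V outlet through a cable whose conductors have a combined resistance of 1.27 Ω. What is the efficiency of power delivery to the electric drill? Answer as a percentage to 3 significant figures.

The cable carries the full 2.81 A.
P_line = I² R_line = (2.810)² × 1.27 = 10.03 W
P_source = V I = 110 × 2.810 = 309.1 W; P_load = 299.1 W
η = P_load / P_source = 299.1 / 309.1 = 0.9676

96.8 %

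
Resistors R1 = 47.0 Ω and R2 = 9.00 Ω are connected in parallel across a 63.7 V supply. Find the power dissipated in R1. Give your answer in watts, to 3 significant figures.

86.3 W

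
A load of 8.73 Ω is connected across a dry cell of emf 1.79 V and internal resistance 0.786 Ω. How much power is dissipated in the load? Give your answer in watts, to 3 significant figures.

0.309 W

Find the circuit current first, then P = I²R for the load (series elements share I).
I = ε / (r + R) = 1.79 / (0.786 + 8.73) = 0.1881 A
P_load = I² R = (0.1881)² × 8.73 = 0.3089 W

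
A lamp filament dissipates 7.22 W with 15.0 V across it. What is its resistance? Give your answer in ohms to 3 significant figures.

Rearranging the power relation for the two known quantities gives R = V² / P.
R = (15.0)² / 7.22 = 31.16 Ω

31.2 Ω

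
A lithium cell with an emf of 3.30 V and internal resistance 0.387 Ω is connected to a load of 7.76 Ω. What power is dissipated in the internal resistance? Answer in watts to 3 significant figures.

Internal loss is I²r, with I set by the total series resistance r+R.
I = ε / (r + R) = 3.30 / (0.387 + 7.76) = 0.4051 A
P_int = I² r = (0.4051)² × 0.387 = 0.06350 W

0.0635 W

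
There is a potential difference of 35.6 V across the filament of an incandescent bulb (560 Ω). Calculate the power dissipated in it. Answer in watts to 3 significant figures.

Voltage and resistance are given, so P = V²/R is the one-step route.
P = (35.6 V)² / 560 Ω = 2.263 W

2.26 W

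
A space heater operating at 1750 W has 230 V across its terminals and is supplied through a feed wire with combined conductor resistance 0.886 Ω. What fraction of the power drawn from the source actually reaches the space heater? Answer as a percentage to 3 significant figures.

97.2 %

I = P / V = 1750 / 230 = 7.609 A through the feed wire.
P_line = I² R_line = (7.609)² × 0.886 = 51.29 W
P_source = P_load + P_line = 1750 + 51.29 = 1801 W
η = P_load / P_source = 1750 / 1801 = 0.9715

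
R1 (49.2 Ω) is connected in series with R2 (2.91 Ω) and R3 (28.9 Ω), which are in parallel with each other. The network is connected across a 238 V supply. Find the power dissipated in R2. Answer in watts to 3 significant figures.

50.6 W

Reduce the parallel pair to R_p first; the network is then a simple series string.
R_p = (2.91×28.9)/(2.91+28.9) = 2.644 Ω
R_total = 49.2 + 2.644 = 51.84 Ω
I = V / R_total = 238 / 51.84 = 4.591 A
Voltage across the parallel pair: V_p = I × R_p = 4.591 × 2.644 = 12.14 V
With V_p across R2, its power is V_p²/R2.
P_R2 = (12.14)² / 2.91 = 50.62 W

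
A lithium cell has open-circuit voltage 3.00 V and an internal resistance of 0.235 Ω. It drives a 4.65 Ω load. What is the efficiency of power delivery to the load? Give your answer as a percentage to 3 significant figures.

95.2 %

η = P_load/(P_load+P_int) = I²R/(I²R+I²r) = R/(R+r) — the I² cancels for series elements.
η = R / (R + r) = 4.65 / (4.65 + 0.235) = 0.9519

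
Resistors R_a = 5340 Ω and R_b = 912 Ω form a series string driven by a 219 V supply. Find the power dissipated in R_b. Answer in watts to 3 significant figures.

Since the resistors are in series they all carry the loop current I = V/R_total; the power in any one is I²R.
R_total = 5340 + 912 = 6252 Ω
I = V / R_total = 219 / 6252 = 0.03503 A
P_R_b = I² × R_b = (0.03503)² × 912 = 1.119 W

1.12 W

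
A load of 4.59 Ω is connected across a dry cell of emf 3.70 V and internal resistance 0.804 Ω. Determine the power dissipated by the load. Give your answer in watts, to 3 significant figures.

2.16 W

Load and internal resistance form a series loop — compute the loop current, then the load power via I²R.
I = ε / (r + R) = 3.70 / (0.804 + 4.59) = 0.6859 A
P_load = I² R = (0.6859)² × 4.59 = 2.160 W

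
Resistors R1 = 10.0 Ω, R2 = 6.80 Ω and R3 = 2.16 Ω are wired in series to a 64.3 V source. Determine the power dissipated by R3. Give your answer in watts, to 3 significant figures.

24.8 W

In a series string the same current flows through every resistor — find that current, then P = I²R for the one we want.
R_total = 10.0 + 6.80 + 2.16 = 18.96 Ω
I = V / R_total = 64.3 / 18.96 = 3.391 A
P_R3 = I² × R3 = (3.391)² × 2.16 = 24.84 W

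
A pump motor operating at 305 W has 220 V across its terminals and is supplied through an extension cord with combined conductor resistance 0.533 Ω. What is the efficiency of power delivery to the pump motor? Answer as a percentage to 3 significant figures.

I = P / V = 305 / 220 = 1.386 A through the extension cord.
P_line = I² R_line = (1.386)² × 0.533 = 1.024 W
P_source = P_load + P_line = 305.0 + 1.024 = 306.0 W
η = P_load / P_source = 305.0 / 306.0 = 0.9967

99.7 %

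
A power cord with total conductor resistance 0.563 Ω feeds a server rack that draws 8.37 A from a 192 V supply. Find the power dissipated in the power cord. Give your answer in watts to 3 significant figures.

39.4 W

Only the current and the line resistance are needed for the I²R loss.
The power cord carries the full 8.37 A.
P_line = I² R_line = (8.370)² × 0.563 = 39.44 W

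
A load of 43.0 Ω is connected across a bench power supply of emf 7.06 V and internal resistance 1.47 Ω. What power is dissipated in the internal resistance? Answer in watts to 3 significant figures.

The source's internal resistance is just another series element carrying I; its dissipation is I²r.
I = ε / (r + R) = 7.06 / (1.47 + 43.0) = 0.1588 A
P_int = I² r = (0.1588)² × 1.47 = 0.03705 W

0.0371 W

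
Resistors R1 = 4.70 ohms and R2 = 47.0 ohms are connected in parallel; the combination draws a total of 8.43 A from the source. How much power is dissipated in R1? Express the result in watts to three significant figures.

Only the total current is stated, so first find the parallel equivalent to get the voltage across the combination.
1/R_eq = 1/4.70 + 1/47.0 ⇒ R_eq = 4.273 Ω
V = I_total × R_eq = 8.430 × 4.273 = 36.02 V
P_R1 = V² / R1 = (36.02)² / 4.70 = 276.0 W

276 W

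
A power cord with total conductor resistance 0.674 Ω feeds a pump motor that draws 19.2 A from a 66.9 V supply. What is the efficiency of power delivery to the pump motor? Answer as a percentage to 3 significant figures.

The power cord carries the full 19.2 A.
P_line = I² R_line = (19.20)² × 0.674 = 248.5 W
P_source = V I = 66.9 × 19.20 = 1284 W; P_load = 1036 W
η = P_load / P_source = 1036 / 1284 = 0.8066

80.7 %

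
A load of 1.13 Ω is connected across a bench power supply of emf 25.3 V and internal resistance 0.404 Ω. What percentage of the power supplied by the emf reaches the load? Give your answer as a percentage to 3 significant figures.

Efficiency is P_load / P_total. With a series r and R sharing the same I, P = I²R for each, so η = R/(R+r).
η = R / (R + r) = 1.13 / (1.13 + 0.404) = 0.7366

73.7 %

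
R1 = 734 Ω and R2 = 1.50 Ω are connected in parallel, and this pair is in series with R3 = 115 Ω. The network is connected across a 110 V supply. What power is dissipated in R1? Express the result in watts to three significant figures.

First find R_p for the parallel pair, then treat R_p + R3 as a series loop.
R_p = (734×1.50)/(734+1.50) = 1.497 Ω
R_total = R_p + 115 = 1.497 + 115 = 116.5 Ω
I = V / R_total = 110 / 116.5 = 0.9442 A
Voltage across the parallel pair: V_p = I × R_p = 0.9442 × 1.497 = 1.413 V
Use P = V²/R for R1 with V = V_p.
P_R1 = (1.413)² / 734 = 0.002722 W

0.00272 W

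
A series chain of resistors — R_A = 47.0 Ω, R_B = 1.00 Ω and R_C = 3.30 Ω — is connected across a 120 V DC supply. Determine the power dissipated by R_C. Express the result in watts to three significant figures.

The current is common to all series resistors; compute it, then apply P = I²R for the target.
R_total = 47.0 + 1.00 + 3.30 = 51.30 Ω
I = V / R_total = 120 / 51.30 = 2.339 A
P_R_C = I² × R_C = (2.339)² × 3.30 = 18.06 W

18.1 W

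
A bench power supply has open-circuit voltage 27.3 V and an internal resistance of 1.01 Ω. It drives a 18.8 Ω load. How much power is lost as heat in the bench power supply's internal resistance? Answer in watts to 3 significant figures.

1.92 W

Internal loss is I²r, with I set by the total series resistance r+R.
I = ε / (r + R) = 27.3 / (1.01 + 18.8) = 1.378 A
P_int = I² r = (1.378)² × 1.01 = 1.918 W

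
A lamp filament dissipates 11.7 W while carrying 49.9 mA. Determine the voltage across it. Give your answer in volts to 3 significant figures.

Rearranging the power relation for the two known quantities gives V = P / I.
V = 11.7 / 0.04990 = 234.5 V

234 V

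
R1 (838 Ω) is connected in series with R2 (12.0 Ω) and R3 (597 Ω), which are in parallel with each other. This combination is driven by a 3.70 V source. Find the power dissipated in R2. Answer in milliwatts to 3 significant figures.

0.219 mW

Replace R2 and R3 with their parallel equivalent so the circuit becomes R1 in series with R_p.
R_p = (12.0×597)/(12.0+597) = 11.76 Ω
R_total = 838 + 11.76 = 849.8 Ω
I = V / R_total = 3.70 / 849.8 = 0.004354 A
Voltage across the parallel pair: V_p = I × R_p = 0.004354 × 11.76 = 0.05122 V
R2 is across V_p, so use P = V²/R for that branch.
P_R2 = (0.05122)² / 12.0 = 0.0002186 W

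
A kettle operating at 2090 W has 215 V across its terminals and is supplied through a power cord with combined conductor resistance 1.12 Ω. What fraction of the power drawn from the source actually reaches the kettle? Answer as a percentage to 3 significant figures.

I = P / V = 2090 / 215 = 9.721 A through the power cord.
P_line = I² R_line = (9.721)² × 1.12 = 105.8 W
P_source = P_load + P_line = 2090 + 105.8 = 2196 W
η = P_load / P_source = 2090 / 2196 = 0.9518

95.2 %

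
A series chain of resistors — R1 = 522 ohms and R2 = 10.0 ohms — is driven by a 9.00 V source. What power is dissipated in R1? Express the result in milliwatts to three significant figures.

In a series string the same current flows through every resistor — find that current, then P = I²R for the one we want.
R_total = 522 + 10.0 = 532.0 Ω
I = V / R_total = 9.00 / 532.0 = 0.01692 A
P_R1 = I² × R1 = (0.01692)² × 522 = 0.1494 W

149 mW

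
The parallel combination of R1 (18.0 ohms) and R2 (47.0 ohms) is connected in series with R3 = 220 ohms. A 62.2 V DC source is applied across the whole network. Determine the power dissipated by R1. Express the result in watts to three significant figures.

0.671 W

First find R_p for the parallel pair, then treat R_p + R3 as a series loop.
R_p = (18.0×47.0)/(18.0+47.0) = 13.02 Ω
R_total = R_p + 220 = 13.02 + 220 = 233.0 Ω
I = V / R_total = 62.2 / 233.0 = 0.2669 A
Voltage across the parallel pair: V_p = I × R_p = 0.2669 × 13.02 = 3.474 V
R1 sits across V_p; its power is V_p²/R.
P_R1 = (3.474)² / 18.0 = 0.6706 W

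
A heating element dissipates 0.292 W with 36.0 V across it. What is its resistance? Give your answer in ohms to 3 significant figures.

From P = V I = I²R = V²/R, with the two given quantities we get R = V² / P.
R = (36.0)² / 0.292 = 4438 Ω

4440 Ω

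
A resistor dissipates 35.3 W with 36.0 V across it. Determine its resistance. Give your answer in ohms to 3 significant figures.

36.7 Ω

The two known quantities fix the third via R = V² / P.
R = (36.0)² / 35.3 = 36.71 Ω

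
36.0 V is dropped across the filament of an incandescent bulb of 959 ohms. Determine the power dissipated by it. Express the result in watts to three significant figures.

Voltage and resistance are given, so P = V²/R is the one-step route.
P = (36.0 V)² / 959 Ω = 1.351 W

1.35 W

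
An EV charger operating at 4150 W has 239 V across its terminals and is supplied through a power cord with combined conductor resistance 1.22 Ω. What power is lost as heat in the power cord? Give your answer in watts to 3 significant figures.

Only the current and the line resistance are needed for the I²R loss.
I = P / V = 4150 / 239 = 17.36 A through the power cord.
P_line = I² R_line = (17.36)² × 1.22 = 367.8 W

368 W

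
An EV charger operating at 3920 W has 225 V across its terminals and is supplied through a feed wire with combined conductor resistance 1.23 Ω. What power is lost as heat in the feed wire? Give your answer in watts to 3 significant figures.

The feed wire is a series resistance carrying the load current; its dissipation is I²R_line.
I = P / V = 3920 / 225 = 17.42 A through the feed wire.
P_line = I² R_line = (17.42)² × 1.23 = 373.3 W

373 W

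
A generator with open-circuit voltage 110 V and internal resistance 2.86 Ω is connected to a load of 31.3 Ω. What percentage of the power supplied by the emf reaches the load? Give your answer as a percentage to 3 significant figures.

91.6 %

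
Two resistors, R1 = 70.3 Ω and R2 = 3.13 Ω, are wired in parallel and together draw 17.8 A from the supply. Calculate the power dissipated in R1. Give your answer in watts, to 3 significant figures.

40.5 W

Parallel branches share V, not I — compute V via R_eq, then use V²/R for the target branch.
1/R_eq = 1/70.3 + 1/3.13 ⇒ R_eq = 2.997 Ω
V = I_total × R_eq = 17.80 × 2.997 = 53.34 V
P_R1 = V² / R1 = (53.34)² / 70.3 = 40.47 W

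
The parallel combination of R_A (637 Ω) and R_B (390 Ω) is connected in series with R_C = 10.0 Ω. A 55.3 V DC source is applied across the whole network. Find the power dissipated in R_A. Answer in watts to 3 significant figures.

Combine R_A and R_B into their parallel equivalent first, reducing the network to two series resistors.
R_p = (637×390)/(637+390) = 241.9 Ω
R_total = R_p + 10.0 = 241.9 + 10.0 = 251.9 Ω
I = V / R_total = 55.3 / 251.9 = 0.2195 A
Voltage across the parallel pair: V_p = I × R_p = 0.2195 × 241.9 = 53.10 V
R_A sits across V_p; its power is V_p²/R.
P_R_A = (53.10)² / 637 = 4.427 W

4.43 W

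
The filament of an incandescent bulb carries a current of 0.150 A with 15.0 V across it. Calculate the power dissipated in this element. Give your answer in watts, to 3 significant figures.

2.25 W

V and I are known directly — P = V I, no intermediate step needed.
P = 15.0 V × 0.1500 A = 2.250 W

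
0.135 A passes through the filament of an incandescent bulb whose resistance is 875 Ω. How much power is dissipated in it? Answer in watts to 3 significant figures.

15.9 W

With I and R stated, P = I²R applies in one step.
P = (0.1350 A)² × 875 Ω = 15.95 W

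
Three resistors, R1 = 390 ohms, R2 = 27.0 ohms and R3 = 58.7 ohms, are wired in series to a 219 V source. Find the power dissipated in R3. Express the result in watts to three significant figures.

Every series element carries the same I. Get I from the total resistance, then P = I² × R3.
R_total = 390 + 27.0 + 58.7 = 475.7 Ω
I = V / R_total = 219 / 475.7 = 0.4604 A
P_R3 = I² × R3 = (0.4604)² × 58.7 = 12.44 W

12.4 W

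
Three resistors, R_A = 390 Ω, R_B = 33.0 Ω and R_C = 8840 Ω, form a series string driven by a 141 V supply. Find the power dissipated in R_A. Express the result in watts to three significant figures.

0.0904 W

In a series string the same current flows through every resistor — find that current, then P = I²R for the one we want.
R_total = 390 + 33.0 + 8840 = 9263 Ω
I = V / R_total = 141 / 9263 = 0.01522 A
P_R_A = I² × R_A = (0.01522)² × 390 = 0.09036 W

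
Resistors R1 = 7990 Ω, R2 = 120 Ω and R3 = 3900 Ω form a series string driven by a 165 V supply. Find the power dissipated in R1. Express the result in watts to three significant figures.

1.51 W

In a series string the same current flows through every resistor — find that current, then P = I²R for the one we want.
R_total = 7990 + 120 + 3900 = 12010 Ω
I = V / R_total = 165 / 12010 = 0.01374 A
P_R1 = I² × R1 = (0.01374)² × 7990 = 1.508 W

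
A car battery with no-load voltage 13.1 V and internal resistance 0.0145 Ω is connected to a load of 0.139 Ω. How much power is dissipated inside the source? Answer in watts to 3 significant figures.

106 W

The internal resistance carries the same current as the load; P_int = I²r.
I = ε / (r + R) = 13.1 / (0.0145 + 0.139) = 85.34 A
P_int = I² r = (85.34)² × 0.0145 = 105.6 W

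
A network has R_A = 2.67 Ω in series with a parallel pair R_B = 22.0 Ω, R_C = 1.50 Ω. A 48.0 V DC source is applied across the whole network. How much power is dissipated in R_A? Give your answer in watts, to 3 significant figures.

371 W

Replace R_B and R_C with their parallel equivalent so the circuit becomes R_A in series with R_p.
R_p = (22.0×1.50)/(22.0+1.50) = 1.404 Ω
R_total = 2.67 + 1.404 = 4.074 Ω
I = V / R_total = 48.0 / 4.074 = 11.78 A
R_A carries the full series current, so P = I²R.
P_R_A = (11.78)² × 2.67 = 370.6 W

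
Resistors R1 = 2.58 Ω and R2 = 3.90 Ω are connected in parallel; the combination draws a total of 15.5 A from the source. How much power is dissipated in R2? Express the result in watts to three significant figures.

The branches share the same voltage, but only the total current is given — find V from the equivalent resistance first.
1/R_eq = 1/2.58 + 1/3.90 ⇒ R_eq = 1.553 Ω
V = I_total × R_eq = 15.50 × 1.553 = 24.07 V
P_R2 = V² / R2 = (24.07)² / 3.90 = 148.5 W

149 W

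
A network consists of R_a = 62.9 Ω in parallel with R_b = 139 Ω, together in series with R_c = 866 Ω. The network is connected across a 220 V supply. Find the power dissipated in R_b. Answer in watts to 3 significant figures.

0.790 W

Reduce the parallel combination to a single R_p; the circuit then becomes R_p in series with the remaining resistor.
R_p = (62.9×139)/(62.9+139) = 43.30 Ω
R_total = R_p + 866 = 43.30 + 866 = 909.3 Ω
I = V / R_total = 220 / 909.3 = 0.2419 A
Voltage across the parallel pair: V_p = I × R_p = 0.2419 × 43.30 = 10.48 V
Use P = V²/R for R_b with V = V_p.
P_R_b = (10.48)² / 139 = 0.7897 W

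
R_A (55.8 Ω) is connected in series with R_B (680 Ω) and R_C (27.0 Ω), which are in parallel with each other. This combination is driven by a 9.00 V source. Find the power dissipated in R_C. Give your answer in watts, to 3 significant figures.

First combine the parallel branches into one equivalent R_p, then R_A + R_p is a series pair.
R_p = (680×27.0)/(680+27.0) = 25.97 Ω
R_total = 55.8 + 25.97 = 81.77 Ω
I = V / R_total = 9.00 / 81.77 = 0.1101 A
Voltage across the parallel pair: V_p = I × R_p = 0.1101 × 25.97 = 2.858 V
R_C is across V_p, so use P = V²/R for that branch.
P_R_C = (2.858)² / 27.0 = 0.3026 W

0.303 W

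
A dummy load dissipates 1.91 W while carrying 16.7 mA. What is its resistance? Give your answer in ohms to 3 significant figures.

6850 Ω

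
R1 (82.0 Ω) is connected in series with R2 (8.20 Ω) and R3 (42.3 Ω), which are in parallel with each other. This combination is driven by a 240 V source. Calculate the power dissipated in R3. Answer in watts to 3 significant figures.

Reduce the parallel pair to R_p first; the network is then a simple series string.
R_p = (8.20×42.3)/(8.20+42.3) = 6.869 Ω
R_total = 82.0 + 6.869 = 88.87 Ω
I = V / R_total = 240 / 88.87 = 2.701 A
Voltage across the parallel pair: V_p = I × R_p = 2.701 × 6.869 = 18.55 V
With V_p across R3, its power is V_p²/R3.
P_R3 = (18.55)² / 42.3 = 8.134 W

8.13 W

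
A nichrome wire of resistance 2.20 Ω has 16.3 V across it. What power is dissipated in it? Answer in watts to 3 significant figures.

121 W

With V across and R both known, P = V²/R gives the dissipation directly.
P = (16.3 V)² / 2.20 Ω = 120.8 W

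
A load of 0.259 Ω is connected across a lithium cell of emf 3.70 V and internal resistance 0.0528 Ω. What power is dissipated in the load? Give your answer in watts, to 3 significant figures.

36.5 W

Find the circuit current first, then P = I²R for the load (series elements share I).
I = ε / (r + R) = 3.70 / (0.0528 + 0.259) = 11.87 A
P_load = I² R = (11.87)² × 0.259 = 36.47 W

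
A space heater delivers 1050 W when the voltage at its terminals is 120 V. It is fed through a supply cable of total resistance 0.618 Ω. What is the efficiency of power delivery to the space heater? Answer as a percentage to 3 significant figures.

I = P / V = 1050 / 120 = 8.750 A through the supply cable.
P_line = I² R_line = (8.750)² × 0.618 = 47.32 W
P_source = P_load + P_line = 1050 + 47.32 = 1097 W
η = P_load / P_source = 1050 / 1097 = 0.9569

95.7 %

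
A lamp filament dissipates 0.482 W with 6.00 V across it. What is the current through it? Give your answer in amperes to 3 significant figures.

The two known quantities fix the third via I = P / V.
I = 0.482 / 6.00 = 0.08033 A

0.0803 A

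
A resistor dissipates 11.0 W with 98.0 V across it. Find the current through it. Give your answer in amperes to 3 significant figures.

0.112 A

The two known quantities fix the third via I = P / V.
I = 11.0 / 98.0 = 0.1122 A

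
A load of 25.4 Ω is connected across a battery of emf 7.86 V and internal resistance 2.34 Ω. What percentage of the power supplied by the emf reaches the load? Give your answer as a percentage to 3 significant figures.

91.6 %

Both r and R carry the same current, so the power split is just the resistance split: η = R/(R+r).
η = R / (R + r) = 25.4 / (25.4 + 2.34) = 0.9156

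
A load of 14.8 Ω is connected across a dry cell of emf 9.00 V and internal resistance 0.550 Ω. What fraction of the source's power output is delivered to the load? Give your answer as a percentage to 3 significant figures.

The source delivers εI, of which I²R reaches the load and I²r is lost; since I is common, η = R/(R+r).
η = R / (R + r) = 14.8 / (14.8 + 0.550) = 0.9642

96.4 %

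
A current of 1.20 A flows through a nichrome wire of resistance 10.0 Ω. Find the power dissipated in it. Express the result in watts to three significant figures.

14.4 W

With I and R stated, P = I²R applies in one step.
P = (1.200 A)² × 10.0 Ω = 14.40 W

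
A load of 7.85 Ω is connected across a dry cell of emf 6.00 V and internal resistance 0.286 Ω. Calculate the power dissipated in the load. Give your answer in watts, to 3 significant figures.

4.27 W

Find the circuit current first, then P = I²R for the load (series elements share I).
I = ε / (r + R) = 6.00 / (0.286 + 7.85) = 0.7375 A
P_load = I² R = (0.7375)² × 7.85 = 4.269 W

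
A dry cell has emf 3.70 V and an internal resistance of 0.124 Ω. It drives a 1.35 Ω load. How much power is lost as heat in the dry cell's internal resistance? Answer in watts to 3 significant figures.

r is in series with the load, so it carries the full circuit current — the loss in it is I²r.
I = ε / (r + R) = 3.70 / (0.124 + 1.35) = 2.510 A
P_int = I² r = (2.510)² × 0.124 = 0.7813 W

0.781 W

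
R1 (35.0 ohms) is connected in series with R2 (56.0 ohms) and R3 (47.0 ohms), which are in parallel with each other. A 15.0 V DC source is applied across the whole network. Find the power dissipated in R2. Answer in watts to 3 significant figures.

Replace R2 and R3 with their parallel equivalent so the circuit becomes R1 in series with R_p.
R_p = (56.0×47.0)/(56.0+47.0) = 25.55 Ω
R_total = 35.0 + 25.55 = 60.55 Ω
I = V / R_total = 15.0 / 60.55 = 0.2477 A
Voltage across the parallel pair: V_p = I × R_p = 0.2477 × 25.55 = 6.330 V
R2 is across V_p, so use P = V²/R for that branch.
P_R2 = (6.330)² / 56.0 = 0.7155 W

0.716 W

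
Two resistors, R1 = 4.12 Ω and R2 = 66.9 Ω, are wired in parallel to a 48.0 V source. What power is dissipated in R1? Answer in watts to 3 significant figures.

Each parallel branch sees the full supply voltage, so P = V²/R applies directly to the target branch.
P_R1 = V² / R1 = (48.0)² / 4.12 Ω = 559.2 W

559 W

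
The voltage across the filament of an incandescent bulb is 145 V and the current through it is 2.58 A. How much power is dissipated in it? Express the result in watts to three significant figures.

374 W

With V and I both given, power follows immediately from P = V I.
P = 145 V × 2.580 A = 374.1 W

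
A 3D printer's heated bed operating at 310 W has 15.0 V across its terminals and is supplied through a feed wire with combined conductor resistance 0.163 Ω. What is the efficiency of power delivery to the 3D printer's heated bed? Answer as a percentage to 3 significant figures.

81.7 %

I = P / V = 310 / 15.0 = 20.67 A through the feed wire.
P_line = I² R_line = (20.67)² × 0.163 = 69.62 W
P_source = P_load + P_line = 310.0 + 69.62 = 379.6 W
η = P_load / P_source = 310.0 / 379.6 = 0.8166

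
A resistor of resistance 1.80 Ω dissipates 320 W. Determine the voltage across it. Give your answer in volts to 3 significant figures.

Rearranging the power relation for the two known quantities gives V = √(P R).
V = √(320 × 1.80) = 24.00 V

24.0 V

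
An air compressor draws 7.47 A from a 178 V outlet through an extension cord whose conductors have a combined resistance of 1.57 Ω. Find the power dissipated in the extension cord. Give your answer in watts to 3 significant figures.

87.6 W

The extension cord is a series resistance carrying the load current; its dissipation is I²R_line.
The extension cord carries the full 7.47 A.
P_line = I² R_line = (7.470)² × 1.57 = 87.61 W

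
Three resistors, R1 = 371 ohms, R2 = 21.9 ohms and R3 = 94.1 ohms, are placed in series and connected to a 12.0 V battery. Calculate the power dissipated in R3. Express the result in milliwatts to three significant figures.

57.1 mW

The current is common to all series resistors; compute it, then apply P = I²R for the target.
R_total = 371 + 21.9 + 94.1 = 487.0 Ω
I = V / R_total = 12.0 / 487.0 = 0.02464 A
P_R3 = I² × R3 = (0.02464)² × 94.1 = 0.05713 W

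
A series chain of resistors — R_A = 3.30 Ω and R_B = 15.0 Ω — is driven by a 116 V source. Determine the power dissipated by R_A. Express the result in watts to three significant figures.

Series elements share the same current, so find I first, then use P = I²R.
R_total = 3.30 + 15.0 = 18.30 Ω
I = V / R_total = 116 / 18.30 = 6.339 A
P_R_A = I² × R_A = (6.339)² × 3.30 = 132.6 W

133 W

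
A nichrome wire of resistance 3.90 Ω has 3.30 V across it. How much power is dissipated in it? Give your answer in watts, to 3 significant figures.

Voltage and resistance are given, so P = V²/R is the one-step route.
P = (3.30 V)² / 3.90 Ω = 2.792 W

2.79 W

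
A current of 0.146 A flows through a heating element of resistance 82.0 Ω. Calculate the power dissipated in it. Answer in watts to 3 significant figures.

With I and R stated, P = I²R applies in one step.
P = (0.1460 A)² × 82.0 Ω = 1.748 W

1.75 W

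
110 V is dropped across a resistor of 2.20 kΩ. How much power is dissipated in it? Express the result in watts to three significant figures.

5.50 W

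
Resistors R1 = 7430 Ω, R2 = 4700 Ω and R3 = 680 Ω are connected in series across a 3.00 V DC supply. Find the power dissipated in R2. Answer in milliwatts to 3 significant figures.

0.258 mW

Series elements share the same current, so find I first, then use P = I²R.
R_total = 7430 + 4700 + 680 = 12810 Ω
I = V / R_total = 3.00 / 12810 = 0.0002342 A
P_R2 = I² × R2 = (0.0002342)² × 4700 = 0.0002578 W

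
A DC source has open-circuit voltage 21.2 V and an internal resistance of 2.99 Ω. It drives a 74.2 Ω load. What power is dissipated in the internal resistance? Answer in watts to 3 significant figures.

The internal resistance carries the same current as the load; P_int = I²r.
I = ε / (r + R) = 21.2 / (2.99 + 74.2) = 0.2746 A
P_int = I² r = (0.2746)² × 2.99 = 0.2255 W

0.226 W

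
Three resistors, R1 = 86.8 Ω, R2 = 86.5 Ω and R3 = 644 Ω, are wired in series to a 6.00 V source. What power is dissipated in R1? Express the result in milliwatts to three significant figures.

4.68 mW

Every series element carries the same I. Get I from the total resistance, then P = I² × R1.
R_total = 86.8 + 86.5 + 644 = 817.3 Ω
I = V / R_total = 6.00 / 817.3 = 0.007341 A
P_R1 = I² × R1 = (0.007341)² × 86.8 = 0.004678 W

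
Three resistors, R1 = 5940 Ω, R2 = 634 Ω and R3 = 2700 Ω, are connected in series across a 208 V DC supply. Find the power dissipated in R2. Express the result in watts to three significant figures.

0.319 W

Every series element carries the same I. Get I from the total resistance, then P = I² × R2.
R_total = 5940 + 634 + 2700 = 9274 Ω
I = V / R_total = 208 / 9274 = 0.02243 A
P_R2 = I² × R2 = (0.02243)² × 634 = 0.3189 W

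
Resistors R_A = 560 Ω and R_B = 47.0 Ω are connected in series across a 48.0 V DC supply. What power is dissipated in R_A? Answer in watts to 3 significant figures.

The current is common to all series resistors; compute it, then apply P = I²R for the target.
R_total = 560 + 47.0 = 607.0 Ω
I = V / R_total = 48.0 / 607.0 = 0.07908 A
P_R_A = I² × R_A = (0.07908)² × 560 = 3.502 W

3.50 W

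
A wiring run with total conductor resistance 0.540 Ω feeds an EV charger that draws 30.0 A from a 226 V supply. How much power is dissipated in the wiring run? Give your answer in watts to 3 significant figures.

The wiring run and load are in series, so the same current flows in both; the loss is I²R_line.
The wiring run carries the full 30.0 A.
P_line = I² R_line = (30.00)² × 0.540 = 486.0 W

486 W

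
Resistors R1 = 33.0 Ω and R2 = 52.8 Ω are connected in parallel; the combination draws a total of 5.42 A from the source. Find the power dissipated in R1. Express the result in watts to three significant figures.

Parallel branches share V, not I — compute V via R_eq, then use V²/R for the target branch.
1/R_eq = 1/33.0 + 1/52.8 ⇒ R_eq = 20.31 Ω
V = I_total × R_eq = 5.420 × 20.31 = 110.1 V
P_R1 = V² / R1 = (110.1)² / 33.0 = 367.1 W

367 W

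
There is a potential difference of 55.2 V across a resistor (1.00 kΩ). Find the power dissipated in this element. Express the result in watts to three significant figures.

Voltage and resistance are given, so P = V²/R is the one-step route.
P = (55.2 V)² / 1000 Ω = 3.047 W

3.05 W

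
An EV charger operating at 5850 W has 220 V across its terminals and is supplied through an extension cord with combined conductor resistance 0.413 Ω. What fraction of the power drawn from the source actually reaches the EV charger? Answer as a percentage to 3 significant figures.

I = P / V = 5850 / 220 = 26.59 A through the extension cord.
P_line = I² R_line = (26.59)² × 0.413 = 292.0 W
P_source = P_load + P_line = 5850 + 292.0 = 6142 W
η = P_load / P_source = 5850 / 6142 = 0.9525

95.2 %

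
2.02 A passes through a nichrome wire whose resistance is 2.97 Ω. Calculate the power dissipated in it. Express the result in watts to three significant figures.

With I and R stated, P = I²R applies in one step.
P = (2.020 A)² × 2.97 Ω = 12.12 W

12.1 W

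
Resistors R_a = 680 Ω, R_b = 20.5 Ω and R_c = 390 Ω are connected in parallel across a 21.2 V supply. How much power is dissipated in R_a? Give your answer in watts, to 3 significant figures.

0.661 W

Parallel branches share the same voltage; P = V²/R gives the branch power in one step.
P_R_a = V² / R_a = (21.2)² / 680 Ω = 0.6609 W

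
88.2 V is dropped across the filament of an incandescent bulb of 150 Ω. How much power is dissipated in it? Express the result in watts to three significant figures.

51.9 W

With V across and R both known, P = V²/R gives the dissipation directly.
P = (88.2 V)² / 150 Ω = 51.86 W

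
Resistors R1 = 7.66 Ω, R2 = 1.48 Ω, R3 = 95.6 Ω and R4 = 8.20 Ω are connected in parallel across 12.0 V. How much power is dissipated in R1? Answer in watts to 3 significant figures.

Parallel branches share the same voltage; P = V²/R gives the branch power in one step.
P_R1 = V² / R1 = (12.0)² / 7.66 Ω = 18.80 W

18.8 W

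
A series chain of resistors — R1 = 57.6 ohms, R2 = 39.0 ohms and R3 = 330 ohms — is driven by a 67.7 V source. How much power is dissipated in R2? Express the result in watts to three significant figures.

0.982 W

Since the resistors are in series they all carry the loop current I = V/R_total; the power in any one is I²R.
R_total = 57.6 + 39.0 + 330 = 426.6 Ω
I = V / R_total = 67.7 / 426.6 = 0.1587 A
P_R2 = I² × R2 = (0.1587)² × 39.0 = 0.9822 W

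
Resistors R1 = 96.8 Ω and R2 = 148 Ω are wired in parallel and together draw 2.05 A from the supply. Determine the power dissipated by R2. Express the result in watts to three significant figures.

97.3 W

The branches share the same voltage, but only the total current is given — find V from the equivalent resistance first.
1/R_eq = 1/96.8 + 1/148 ⇒ R_eq = 58.52 Ω
V = I_total × R_eq = 2.050 × 58.52 = 120.0 V
P_R2 = V² / R2 = (120.0)² / 148 = 97.25 W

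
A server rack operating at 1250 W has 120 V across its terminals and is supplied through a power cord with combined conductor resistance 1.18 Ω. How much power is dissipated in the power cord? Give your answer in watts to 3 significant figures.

128 W

Line loss is just I²R for the cable — we know both I and R_line directly.
I = P / V = 1250 / 120 = 10.42 A through the power cord.
P_line = I² R_line = (10.42)² × 1.18 = 128.0 W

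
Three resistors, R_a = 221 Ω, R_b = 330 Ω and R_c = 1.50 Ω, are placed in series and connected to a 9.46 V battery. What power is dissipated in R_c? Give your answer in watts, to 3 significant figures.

0.000440 W

In a series string the same current flows through every resistor — find that current, then P = I²R for the one we want.
R_total = 221 + 330 + 1.50 = 552.5 Ω
I = V / R_total = 9.46 / 552.5 = 0.01712 A
P_R_c = I² × R_c = (0.01712)² × 1.50 = 0.0004398 W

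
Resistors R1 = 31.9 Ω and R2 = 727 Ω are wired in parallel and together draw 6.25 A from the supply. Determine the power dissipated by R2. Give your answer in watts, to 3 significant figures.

50.2 W

We need the common branch voltage; get it from I_total × R_eq, then P = V²/R for the branch.
1/R_eq = 1/31.9 + 1/727 ⇒ R_eq = 30.56 Ω
V = I_total × R_eq = 6.250 × 30.56 = 191.0 V
P_R2 = V² / R2 = (191.0)² / 727 = 50.18 W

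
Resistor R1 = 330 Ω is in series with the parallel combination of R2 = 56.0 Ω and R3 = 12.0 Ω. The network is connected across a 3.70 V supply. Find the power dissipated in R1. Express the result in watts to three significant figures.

First combine the parallel branches into one equivalent R_p, then R1 + R_p is a series pair.
R_p = (56.0×12.0)/(56.0+12.0) = 9.882 Ω
R_total = 330 + 9.882 = 339.9 Ω
I = V / R_total = 3.70 / 339.9 = 0.01089 A
The full supply current passes through R1: P = I²R.
P_R1 = (0.01089)² × 330 = 0.03911 W

0.0391 W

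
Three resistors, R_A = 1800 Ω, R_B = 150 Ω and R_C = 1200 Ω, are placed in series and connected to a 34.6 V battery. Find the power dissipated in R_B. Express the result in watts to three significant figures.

0.0181 W

Series elements share the same current, so find I first, then use P = I²R.
R_total = 1800 + 150 + 1200 = 3150 Ω
I = V / R_total = 34.6 / 3150 = 0.01098 A
P_R_B = I² × R_B = (0.01098)² × 150 = 0.01810 W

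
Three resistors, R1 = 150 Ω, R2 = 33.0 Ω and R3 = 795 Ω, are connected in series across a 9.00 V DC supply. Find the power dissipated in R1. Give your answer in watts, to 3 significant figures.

The current is common to all series resistors; compute it, then apply P = I²R for the target.
R_total = 150 + 33.0 + 795 = 978.0 Ω
I = V / R_total = 9.00 / 978.0 = 0.009202 A
P_R1 = I² × R1 = (0.009202)² × 150 = 0.01270 W

0.0127 W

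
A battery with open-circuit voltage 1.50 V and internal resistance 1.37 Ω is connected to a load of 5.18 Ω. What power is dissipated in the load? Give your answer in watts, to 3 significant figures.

0.272 W

Find the circuit current first, then P = I²R for the load (series elements share I).
I = ε / (r + R) = 1.50 / (1.37 + 5.18) = 0.2290 A
P_load = I² R = (0.2290)² × 5.18 = 0.2717 W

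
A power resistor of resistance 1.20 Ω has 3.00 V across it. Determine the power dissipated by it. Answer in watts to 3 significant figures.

7.50 W

With V across and R both known, P = V²/R gives the dissipation directly.
P = (3.00 V)² / 1.20 Ω = 7.500 W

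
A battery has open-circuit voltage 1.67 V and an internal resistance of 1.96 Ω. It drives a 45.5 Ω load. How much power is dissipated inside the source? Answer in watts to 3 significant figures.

The source's internal resistance is just another series element carrying I; its dissipation is I²r.
I = ε / (r + R) = 1.67 / (1.96 + 45.5) = 0.03519 A
P_int = I² r = (0.03519)² × 1.96 = 0.002427 W

0.00243 W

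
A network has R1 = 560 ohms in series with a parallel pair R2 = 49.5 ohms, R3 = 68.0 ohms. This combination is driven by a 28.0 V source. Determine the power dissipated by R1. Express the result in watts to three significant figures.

1.27 W

First combine the parallel branches into one equivalent R_p, then R1 + R_p is a series pair.
R_p = (49.5×68.0)/(49.5+68.0) = 28.65 Ω
R_total = 560 + 28.65 = 588.6 Ω
I = V / R_total = 28.0 / 588.6 = 0.04757 A
The full supply current passes through R1: P = I²R.
P_R1 = (0.04757)² × 560 = 1.267 W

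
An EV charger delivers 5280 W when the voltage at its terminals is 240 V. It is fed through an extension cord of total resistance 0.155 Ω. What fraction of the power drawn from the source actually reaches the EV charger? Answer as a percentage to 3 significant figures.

I = P / V = 5280 / 240 = 22.00 A through the extension cord.
P_line = I² R_line = (22.00)² × 0.155 = 75.02 W
P_source = P_load + P_line = 5280 + 75.02 = 5355 W
η = P_load / P_source = 5280 / 5355 = 0.9860

98.6 %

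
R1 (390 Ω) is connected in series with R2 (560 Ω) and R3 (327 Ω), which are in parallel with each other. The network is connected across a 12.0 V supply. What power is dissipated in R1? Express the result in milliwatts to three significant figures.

Reduce the parallel pair to R_p first; the network is then a simple series string.
R_p = (560×327)/(560+327) = 206.4 Ω
R_total = 390 + 206.4 = 596.4 Ω
I = V / R_total = 12.0 / 596.4 = 0.02012 A
R1 carries the full series current, so P = I²R.
P_R1 = (0.02012)² × 390 = 0.1579 W

158 mW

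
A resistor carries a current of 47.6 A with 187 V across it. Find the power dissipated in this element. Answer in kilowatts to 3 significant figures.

With V and I both given, power follows immediately from P = V I.
P = 187 V × 47.60 A = 8901 W

8.90 kW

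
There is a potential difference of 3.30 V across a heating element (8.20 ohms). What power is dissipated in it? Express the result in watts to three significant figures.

1.33 W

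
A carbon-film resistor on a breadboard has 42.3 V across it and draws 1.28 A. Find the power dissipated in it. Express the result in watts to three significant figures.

54.1 W

Both the voltage across and the current through the element are known, so P = V I applies directly.
P = 42.3 V × 1.280 A = 54.14 W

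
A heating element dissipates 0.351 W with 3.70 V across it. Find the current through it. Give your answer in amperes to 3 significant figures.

0.0949 A

Rearranging the power relation for the two known quantities gives I = P / V.
I = 0.351 / 3.70 = 0.09486 A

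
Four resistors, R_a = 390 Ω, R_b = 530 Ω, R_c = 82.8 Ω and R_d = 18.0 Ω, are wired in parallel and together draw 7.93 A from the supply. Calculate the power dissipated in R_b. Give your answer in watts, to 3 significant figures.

Parallel branches share V, not I — compute V via R_eq, then use V²/R for the target branch.
1/R_eq = 1/390 + 1/530 + 1/82.8 + 1/18.0 ⇒ R_eq = 13.87 Ω
V = I_total × R_eq = 7.930 × 13.87 = 110.0 V
P_R_b = V² / R_b = (110.0)² / 530 = 22.83 W

22.8 W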